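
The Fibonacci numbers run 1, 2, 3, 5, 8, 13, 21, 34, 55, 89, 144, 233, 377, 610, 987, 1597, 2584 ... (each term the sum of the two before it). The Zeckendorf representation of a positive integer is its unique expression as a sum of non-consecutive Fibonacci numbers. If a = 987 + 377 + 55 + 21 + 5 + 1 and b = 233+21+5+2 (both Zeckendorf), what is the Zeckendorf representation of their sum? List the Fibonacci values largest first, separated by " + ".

The two numbers are 1446 and 261, so their sum is 1707.
1707: greatest Fibonacci not exceeding it is 1597, leaving 110
110: greatest Fibonacci not exceeding it is 89, leaving 21
21: greatest Fibonacci not exceeding it is 21, leaving 0

1597 + 89 + 21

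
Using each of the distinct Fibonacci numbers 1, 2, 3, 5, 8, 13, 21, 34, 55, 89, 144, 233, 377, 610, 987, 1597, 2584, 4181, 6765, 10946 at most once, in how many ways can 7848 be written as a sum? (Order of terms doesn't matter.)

7848 = 6765+987+89+5+2 = 6765+987+55+34+5+2 = 6765+610+377+89+5+2 = … (21 more), for 24 in all.

24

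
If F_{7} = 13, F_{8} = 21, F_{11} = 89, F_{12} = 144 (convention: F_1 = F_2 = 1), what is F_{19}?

By the addition formula F_{m+n} = F_m F_{n+1} + F_{m−1} F_n with m=8, n=11: F_{19} = 21·144 + 13·89 = 3024 + 1157 = 4181.

4181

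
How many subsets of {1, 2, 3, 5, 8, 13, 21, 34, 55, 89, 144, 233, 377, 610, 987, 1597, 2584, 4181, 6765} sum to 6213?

Each representation comes from the Zeckendorf form by replacing some F_k with F_{k−1} + F_{k−2} where possible.
6213 = 4181+1597+377+55+3 = 4181+1597+377+55+2+1 = 4181+1597+377+34+21+3 = 4181+1597+233+144+55+3 = 4181+1597+377+34+21+2+1 = … (52 more), for 57 in all.

57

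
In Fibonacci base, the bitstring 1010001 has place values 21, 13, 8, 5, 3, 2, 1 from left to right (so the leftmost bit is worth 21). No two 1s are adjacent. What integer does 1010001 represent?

30

Summing the place values of the 1 bits: 21 + 8 + 1 = 30.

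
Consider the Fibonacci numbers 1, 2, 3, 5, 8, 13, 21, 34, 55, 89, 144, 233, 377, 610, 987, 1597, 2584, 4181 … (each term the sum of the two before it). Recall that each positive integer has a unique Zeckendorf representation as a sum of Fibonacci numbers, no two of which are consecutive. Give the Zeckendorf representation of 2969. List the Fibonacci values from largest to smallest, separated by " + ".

subtract 2584 from 2969: 385 remains
subtract 377 from 385: 8 remains
subtract 8 from 8: 0 remains
So 2969 = 2584 + 377 + 8, with no two terms consecutive in the sequence.

2584 + 377 + 8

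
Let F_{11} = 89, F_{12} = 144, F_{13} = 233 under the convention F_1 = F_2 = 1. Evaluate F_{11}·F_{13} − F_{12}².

89·233 − 144² = 20737 − 20736 = 1. (Cassini's identity: F_{k−1}F_{k+1} − F_k² = (−1)^k.)

1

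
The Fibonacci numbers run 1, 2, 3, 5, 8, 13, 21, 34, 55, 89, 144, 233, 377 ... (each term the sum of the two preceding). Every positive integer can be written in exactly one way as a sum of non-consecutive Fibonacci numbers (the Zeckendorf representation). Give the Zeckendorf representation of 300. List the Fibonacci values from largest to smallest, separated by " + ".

233 + 55 + 8 + 3 + 1

Repeatedly subtract the largest Fibonacci number that fits:
largest Fibonacci ≤ 300 is 233; 300 − 233 = 67
largest Fibonacci ≤ 67 is 55; 67 − 55 = 12
largest Fibonacci ≤ 12 is 8; 12 − 8 = 4
largest Fibonacci ≤ 4 is 3; 4 − 3 = 1
largest Fibonacci ≤ 1 is 1; 1 − 1 = 0
So 300 = 233 + 55 + 8 + 3 + 1, with no two terms consecutive in the sequence.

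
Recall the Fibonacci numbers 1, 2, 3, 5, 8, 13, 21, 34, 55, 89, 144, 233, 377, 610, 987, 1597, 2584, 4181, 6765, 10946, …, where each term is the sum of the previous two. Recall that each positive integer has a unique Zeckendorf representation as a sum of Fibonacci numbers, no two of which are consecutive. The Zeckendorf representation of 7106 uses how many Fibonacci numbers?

Repeatedly subtract the largest Fibonacci number that fits:
7106: greatest Fibonacci not exceeding it is 6765, leaving 341
341: greatest Fibonacci not exceeding it is 233, leaving 108
108: greatest Fibonacci not exceeding it is 89, leaving 19
19: greatest Fibonacci not exceeding it is 13, leaving 6
6: greatest Fibonacci not exceeding it is 5, leaving 1
1: greatest Fibonacci not exceeding it is 1, leaving 0
7106 = 6765 + 233 + 89 + 13 + 5 + 1, which has 6 terms.

6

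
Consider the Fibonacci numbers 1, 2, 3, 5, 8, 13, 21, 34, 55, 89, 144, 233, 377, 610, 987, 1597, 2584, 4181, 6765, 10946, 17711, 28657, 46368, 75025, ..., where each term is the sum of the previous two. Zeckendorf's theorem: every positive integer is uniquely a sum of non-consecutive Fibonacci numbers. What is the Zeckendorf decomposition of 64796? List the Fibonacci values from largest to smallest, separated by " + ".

46368 + 17711 + 610 + 89 + 13 + 5

Repeatedly subtract the largest Fibonacci number that fits:
largest Fibonacci ≤ 64796 is 46368; 64796 − 46368 = 18428
largest Fibonacci ≤ 18428 is 17711; 18428 − 17711 = 717
largest Fibonacci ≤ 717 is 610; 717 − 610 = 107
largest Fibonacci ≤ 107 is 89; 107 − 89 = 18
largest Fibonacci ≤ 18 is 13; 18 − 13 = 5
largest Fibonacci ≤ 5 is 5; 5 − 5 = 0
So 64796 = 46368 + 17711 + 610 + 89 + 13 + 5, with no two terms consecutive in the sequence.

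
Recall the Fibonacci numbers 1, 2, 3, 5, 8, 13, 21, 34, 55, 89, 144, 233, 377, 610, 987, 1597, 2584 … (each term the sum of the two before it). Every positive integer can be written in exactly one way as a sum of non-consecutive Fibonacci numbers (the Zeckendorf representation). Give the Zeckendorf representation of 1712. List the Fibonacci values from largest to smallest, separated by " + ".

largest Fibonacci ≤ 1712 is 1597; 1712 − 1597 = 115
largest Fibonacci ≤ 115 is 89; 115 − 89 = 26
largest Fibonacci ≤ 26 is 21; 26 − 21 = 5
largest Fibonacci ≤ 5 is 5; 5 − 5 = 0
So 1712 = 1597 + 89 + 21 + 5, with no two terms consecutive in the sequence.

1597 + 89 + 21 + 5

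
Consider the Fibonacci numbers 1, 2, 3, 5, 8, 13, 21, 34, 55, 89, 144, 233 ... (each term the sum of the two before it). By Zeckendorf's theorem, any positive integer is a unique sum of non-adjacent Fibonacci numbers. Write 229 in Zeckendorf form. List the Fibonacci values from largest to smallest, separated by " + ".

144 + 55 + 21 + 8 + 1

take 144 (≤ 229); 229 − 144 = 85
take 55 (≤ 85); 85 − 55 = 30
take 21 (≤ 30); 30 − 21 = 9
take 8 (≤ 9); 9 − 8 = 1
take 1 (≤ 1); 1 − 1 = 0
So 229 = 144 + 55 + 21 + 8 + 1, with no two terms consecutive in the sequence.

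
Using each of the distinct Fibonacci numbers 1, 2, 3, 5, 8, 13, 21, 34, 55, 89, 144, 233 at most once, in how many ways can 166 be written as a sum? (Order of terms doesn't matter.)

Starting from the Zeckendorf form and repeatedly splitting a term F_k into F_{k−1} + F_{k−2} (when neither is already used) reaches every representation.
166 = 144+21+1 = 144+13+8+1 = 89+55+21+1 = 144+13+5+3+1 = 89+55+13+8+1 = … (3 more), for 8 in all.

8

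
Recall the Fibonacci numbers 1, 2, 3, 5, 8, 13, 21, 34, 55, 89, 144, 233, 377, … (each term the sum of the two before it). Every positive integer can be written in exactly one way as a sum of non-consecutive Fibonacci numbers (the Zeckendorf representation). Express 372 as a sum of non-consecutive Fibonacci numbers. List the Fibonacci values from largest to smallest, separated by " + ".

233 + 89 + 34 + 13 + 3

Repeatedly subtract the largest Fibonacci number that fits:
233 ≤ 372 < 377, so take 233; remainder 139
89 ≤ 139 < 144, so take 89; remainder 50
34 ≤ 50 < 55, so take 34; remainder 16
13 ≤ 16 < 21, so take 13; remainder 3
3 ≤ 3 < 5, so take 3; remainder 0
So 372 = 233 + 89 + 34 + 13 + 3, with no two terms consecutive in the sequence.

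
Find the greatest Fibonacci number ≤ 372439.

317811

317811 ≤ 372439 < 514229, so the largest Fibonacci number not exceeding 372439 is 317811.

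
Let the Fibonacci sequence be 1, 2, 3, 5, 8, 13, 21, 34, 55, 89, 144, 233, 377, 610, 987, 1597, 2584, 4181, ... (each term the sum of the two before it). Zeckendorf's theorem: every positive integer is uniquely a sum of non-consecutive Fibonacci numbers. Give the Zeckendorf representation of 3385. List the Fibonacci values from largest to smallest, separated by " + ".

Greedily peel off the largest Fibonacci term at each step:
3385: greatest Fibonacci not exceeding it is 2584, leaving 801
801: greatest Fibonacci not exceeding it is 610, leaving 191
191: greatest Fibonacci not exceeding it is 144, leaving 47
47: greatest Fibonacci not exceeding it is 34, leaving 13
13: greatest Fibonacci not exceeding it is 13, leaving 0
So 3385 = 2584 + 610 + 144 + 34 + 13, with no two terms consecutive in the sequence.

2584 + 610 + 144 + 34 + 13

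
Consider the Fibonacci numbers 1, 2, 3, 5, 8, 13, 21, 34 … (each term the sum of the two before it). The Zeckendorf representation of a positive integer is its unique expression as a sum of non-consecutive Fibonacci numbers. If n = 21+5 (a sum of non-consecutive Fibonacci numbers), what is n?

26

21+5 = 26.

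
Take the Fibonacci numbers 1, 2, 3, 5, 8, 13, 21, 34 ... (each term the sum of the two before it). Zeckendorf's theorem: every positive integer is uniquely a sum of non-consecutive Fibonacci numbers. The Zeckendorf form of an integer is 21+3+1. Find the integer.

21+3+1 = 25.

25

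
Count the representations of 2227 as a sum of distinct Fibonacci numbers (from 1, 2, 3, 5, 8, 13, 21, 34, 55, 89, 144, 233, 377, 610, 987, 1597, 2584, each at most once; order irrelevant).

7

2227 = 1597+610+13+5+2 = 1597+377+233+13+5+2 = 1597+377+144+89+13+5+2 = 987+610+377+233+13+5+2 = 1597+377+144+55+34+13+5+2 = … (2 more), for 7 in all.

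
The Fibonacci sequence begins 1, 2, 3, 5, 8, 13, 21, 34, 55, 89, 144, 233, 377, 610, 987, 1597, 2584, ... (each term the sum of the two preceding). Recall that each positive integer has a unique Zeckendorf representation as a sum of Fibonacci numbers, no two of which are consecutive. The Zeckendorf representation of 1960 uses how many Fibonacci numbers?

6

Greedily peel off the largest Fibonacci term at each step:
1960 − 1597 = 363
363 − 233 = 130
130 − 89 = 41
41 − 34 = 7
7 − 5 = 2
2 − 2 = 0
1960 = 1597 + 233 + 89 + 34 + 5 + 2, which has 6 terms.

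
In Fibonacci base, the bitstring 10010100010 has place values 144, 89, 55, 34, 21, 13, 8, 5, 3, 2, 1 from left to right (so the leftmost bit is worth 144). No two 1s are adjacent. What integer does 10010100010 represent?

Summing the place values of the 1 bits: 144 + 34 + 13 + 2 = 193.

193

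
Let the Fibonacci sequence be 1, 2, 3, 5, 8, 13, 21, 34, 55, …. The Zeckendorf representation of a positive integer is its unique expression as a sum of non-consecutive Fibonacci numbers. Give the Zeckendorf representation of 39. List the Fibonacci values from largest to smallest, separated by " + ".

subtract 34 from 39: 5 remains
subtract 5 from 5: 0 remains
So 39 = 34 + 5, with no two terms consecutive in the sequence.

34 + 5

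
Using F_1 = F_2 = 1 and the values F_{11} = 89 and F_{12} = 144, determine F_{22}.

17711

By the doubling identity F_{2k} = F_k(2F_{k+1} − F_k): F_{22} = 89·(2·144 − 89) = 89·199 = 17711.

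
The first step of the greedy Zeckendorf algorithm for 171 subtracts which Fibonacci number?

144 ≤ 171 < 233, so the largest Fibonacci number not exceeding 171 is 144.

144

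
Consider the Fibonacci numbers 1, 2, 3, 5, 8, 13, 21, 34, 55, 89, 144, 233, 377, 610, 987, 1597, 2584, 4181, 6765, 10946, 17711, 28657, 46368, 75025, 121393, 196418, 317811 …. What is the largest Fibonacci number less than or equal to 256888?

196418

196418 ≤ 256888 < 317811, so the largest Fibonacci number not exceeding 256888 is 196418.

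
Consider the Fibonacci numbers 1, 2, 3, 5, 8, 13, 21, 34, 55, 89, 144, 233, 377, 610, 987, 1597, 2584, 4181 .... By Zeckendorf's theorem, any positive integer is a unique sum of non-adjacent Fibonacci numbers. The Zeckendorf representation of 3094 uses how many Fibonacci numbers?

3094 − 2584 = 510
510 − 377 = 133
133 − 89 = 44
44 − 34 = 10
10 − 8 = 2
2 − 2 = 0
3094 = 2584 + 377 + 89 + 34 + 8 + 2, which has 6 terms.

6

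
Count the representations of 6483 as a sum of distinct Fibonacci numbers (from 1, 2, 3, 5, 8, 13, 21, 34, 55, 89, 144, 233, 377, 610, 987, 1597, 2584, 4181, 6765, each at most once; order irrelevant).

43

6483 = 4181+1597+610+89+5+1 = 4181+1597+610+89+3+2+1 = 4181+1597+610+55+34+5+1 = 4181+1597+377+233+89+5+1 = … (39 more), for 43 in all.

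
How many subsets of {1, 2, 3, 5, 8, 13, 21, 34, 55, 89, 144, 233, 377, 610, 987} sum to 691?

Each representation comes from the Zeckendorf form by replacing some F_k with F_{k−1} + F_{k−2} where possible.
691 = 610+55+21+5 = 610+55+21+3+2 = 610+55+13+8+5 = 377+233+55+21+5 = 610+55+13+8+3+2 = … (13 more), for 18 in all.

18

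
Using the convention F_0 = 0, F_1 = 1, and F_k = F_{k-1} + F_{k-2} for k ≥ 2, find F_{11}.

89

Iterating the recurrence up to F_{7} = 13 and F_{6} = 8:
F_{8} = F_{7} + F_{6} = 13 + 8 = 21
F_{9} = F_{8} + F_{7} = 21 + 13 = 34
F_{10} = F_{9} + F_{8} = 34 + 21 = 55
F_{11} = F_{10} + F_{9} = 55 + 34 = 89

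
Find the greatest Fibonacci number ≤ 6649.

4181

4181 ≤ 6649 < 6765, so the largest Fibonacci number not exceeding 6649 is 4181.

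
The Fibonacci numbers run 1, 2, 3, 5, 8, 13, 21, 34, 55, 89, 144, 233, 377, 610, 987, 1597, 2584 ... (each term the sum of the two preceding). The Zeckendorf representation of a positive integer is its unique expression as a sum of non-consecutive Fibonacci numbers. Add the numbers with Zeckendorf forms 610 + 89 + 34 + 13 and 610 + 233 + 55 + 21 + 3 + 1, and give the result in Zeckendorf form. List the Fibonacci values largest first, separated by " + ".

1597 + 55 + 13 + 3 + 1

The two numbers are 746 and 923, so their sum is 1669.
Repeatedly subtract the largest Fibonacci number that fits:
take 1597 (≤ 1669); 1669 − 1597 = 72
take 55 (≤ 72); 72 − 55 = 17
take 13 (≤ 17); 17 − 13 = 4
take 3 (≤ 4); 4 − 3 = 1
take 1 (≤ 1); 1 − 1 = 0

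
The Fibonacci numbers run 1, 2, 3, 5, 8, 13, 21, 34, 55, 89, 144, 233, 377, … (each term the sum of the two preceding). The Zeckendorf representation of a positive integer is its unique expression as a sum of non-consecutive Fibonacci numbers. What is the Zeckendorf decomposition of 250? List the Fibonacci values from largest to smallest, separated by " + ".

Greedily peel off the largest Fibonacci term at each step:
250 − 233 = 17
17 − 13 = 4
4 − 3 = 1
1 − 1 = 0
So 250 = 233 + 13 + 3 + 1, with no two terms consecutive in the sequence.

233 + 13 + 3 + 1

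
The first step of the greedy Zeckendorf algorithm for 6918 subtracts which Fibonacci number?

6765 ≤ 6918 < 10946, so the largest Fibonacci number not exceeding 6918 is 6765.

6765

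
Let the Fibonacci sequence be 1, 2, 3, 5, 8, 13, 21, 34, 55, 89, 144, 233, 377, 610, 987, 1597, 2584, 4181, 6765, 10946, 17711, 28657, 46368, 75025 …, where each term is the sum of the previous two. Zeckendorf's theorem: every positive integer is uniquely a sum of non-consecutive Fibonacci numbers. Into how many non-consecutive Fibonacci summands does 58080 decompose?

7

58080 − 46368 = 11712
11712 − 10946 = 766
766 − 610 = 156
156 − 144 = 12
12 − 8 = 4
4 − 3 = 1
1 − 1 = 0
58080 = 46368 + 10946 + 610 + 144 + 8 + 3 + 1, which has 7 terms.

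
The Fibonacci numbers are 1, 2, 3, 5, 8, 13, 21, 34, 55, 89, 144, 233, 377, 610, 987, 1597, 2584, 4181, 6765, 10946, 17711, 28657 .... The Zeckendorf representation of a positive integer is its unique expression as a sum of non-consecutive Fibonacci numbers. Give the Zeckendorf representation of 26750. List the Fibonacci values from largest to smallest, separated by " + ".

Greedily peel off the largest Fibonacci term at each step:
26750 − 17711 = 9039
9039 − 6765 = 2274
2274 − 1597 = 677
677 − 610 = 67
67 − 55 = 12
12 − 8 = 4
4 − 3 = 1
1 − 1 = 0
So 26750 = 17711 + 6765 + 1597 + 610 + 55 + 8 + 3 + 1, with no two terms consecutive in the sequence.

17711 + 6765 + 1597 + 610 + 55 + 8 + 3 + 1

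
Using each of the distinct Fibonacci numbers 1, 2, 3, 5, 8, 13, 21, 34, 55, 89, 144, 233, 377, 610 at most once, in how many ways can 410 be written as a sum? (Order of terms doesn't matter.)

Starting from the Zeckendorf form and repeatedly splitting a term F_k into F_{k−1} + F_{k−2} (when neither is already used) reaches every representation.
410 = 377+21+8+3+1 = 233+144+21+8+3+1 = 233+89+55+21+8+3+1 — 3 representations.

3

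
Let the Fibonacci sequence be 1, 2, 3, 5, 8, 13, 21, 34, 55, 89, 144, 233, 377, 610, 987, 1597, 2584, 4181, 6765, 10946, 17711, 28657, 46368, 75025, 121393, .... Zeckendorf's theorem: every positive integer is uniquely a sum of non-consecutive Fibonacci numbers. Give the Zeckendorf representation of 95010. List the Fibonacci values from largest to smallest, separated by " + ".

take 75025 (≤ 95010); 95010 − 75025 = 19985
take 17711 (≤ 19985); 19985 − 17711 = 2274
take 1597 (≤ 2274); 2274 − 1597 = 677
take 610 (≤ 677); 677 − 610 = 67
take 55 (≤ 67); 67 − 55 = 12
take 8 (≤ 12); 12 − 8 = 4
take 3 (≤ 4); 4 − 3 = 1
take 1 (≤ 1); 1 − 1 = 0
So 95010 = 75025 + 17711 + 1597 + 610 + 55 + 8 + 3 + 1, with no two terms consecutive in the sequence.

75025 + 17711 + 1597 + 610 + 55 + 8 + 3 + 1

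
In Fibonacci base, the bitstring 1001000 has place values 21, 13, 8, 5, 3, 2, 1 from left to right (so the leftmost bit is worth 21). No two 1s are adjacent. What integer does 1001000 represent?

26

Summing the place values of the 1 bits: 21 + 5 = 26.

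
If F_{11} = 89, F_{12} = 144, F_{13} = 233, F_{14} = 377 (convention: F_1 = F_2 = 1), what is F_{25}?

75025

By the addition formula F_{m+n} = F_m F_{n+1} + F_{m−1} F_n with m=14, n=11: F_{25} = 377·144 + 233·89 = 54288 + 20737 = 75025.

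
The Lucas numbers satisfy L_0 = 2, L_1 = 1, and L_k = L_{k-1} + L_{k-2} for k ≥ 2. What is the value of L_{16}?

2207

Iterating the recurrence up to L_{9} = 76 and L_{8} = 47:
L_{10} = L_{9} + L_{8} = 76 + 47 = 123
L_{11} = L_{10} + L_{9} = 123 + 76 = 199
L_{12} = L_{11} + L_{10} = 199 + 123 = 322
L_{13} = L_{12} + L_{11} = 322 + 199 = 521
L_{14} = L_{13} + L_{12} = 521 + 322 = 843
L_{15} = L_{14} + L_{13} = 843 + 521 = 1364
L_{16} = L_{15} + L_{14} = 1364 + 843 = 2207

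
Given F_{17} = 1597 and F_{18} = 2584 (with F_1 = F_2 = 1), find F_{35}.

By F_{2k+1} = F_k² + F_{k+1}²: F_{35} = 1597² + 2584² = 2550409 + 6677056 = 9227465.

9227465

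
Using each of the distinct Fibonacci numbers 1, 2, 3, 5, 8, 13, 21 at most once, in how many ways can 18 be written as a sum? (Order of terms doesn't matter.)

18 = 13+5 = 13+3+2 = 8+5+3+2 — 3 representations.

3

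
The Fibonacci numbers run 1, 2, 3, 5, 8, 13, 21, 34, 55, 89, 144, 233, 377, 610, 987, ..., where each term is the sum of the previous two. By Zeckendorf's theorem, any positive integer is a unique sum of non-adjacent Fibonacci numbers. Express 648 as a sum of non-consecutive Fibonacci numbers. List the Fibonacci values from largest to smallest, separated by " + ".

largest Fibonacci ≤ 648 is 610; 648 − 610 = 38
largest Fibonacci ≤ 38 is 34; 38 − 34 = 4
largest Fibonacci ≤ 4 is 3; 4 − 3 = 1
largest Fibonacci ≤ 1 is 1; 1 − 1 = 0
So 648 = 610 + 34 + 3 + 1, with no two terms consecutive in the sequence.

610 + 34 + 3 + 1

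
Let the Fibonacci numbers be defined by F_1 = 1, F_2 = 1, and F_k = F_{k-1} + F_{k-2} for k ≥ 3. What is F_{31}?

1346269

Iterating the recurrence up to F_{25} = 75025 and F_{24} = 46368:
F_{26} = F_{25} + F_{24} = 75025 + 46368 = 121393
F_{27} = F_{26} + F_{25} = 121393 + 75025 = 196418
F_{28} = F_{27} + F_{26} = 196418 + 121393 = 317811
F_{29} = F_{28} + F_{27} = 317811 + 196418 = 514229
F_{30} = F_{29} + F_{28} = 514229 + 317811 = 832040
F_{31} = F_{30} + F_{29} = 832040 + 514229 = 1346269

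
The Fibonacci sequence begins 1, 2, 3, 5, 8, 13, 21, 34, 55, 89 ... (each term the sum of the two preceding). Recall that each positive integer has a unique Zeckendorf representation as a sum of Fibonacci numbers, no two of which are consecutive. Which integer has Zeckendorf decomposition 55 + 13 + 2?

55 + 13 + 2 = 70.

70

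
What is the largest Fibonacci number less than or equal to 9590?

6765

6765 ≤ 9590 < 10946, so the largest Fibonacci number not exceeding 9590 is 6765.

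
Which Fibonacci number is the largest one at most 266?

233 ≤ 266 < 377, so the largest Fibonacci number not exceeding 266 is 233.

233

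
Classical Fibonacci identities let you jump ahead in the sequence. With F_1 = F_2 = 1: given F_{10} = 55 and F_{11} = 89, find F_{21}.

By F_{2k+1} = F_k² + F_{k+1}²: F_{21} = 55² + 89² = 3025 + 7921 = 10946.

10946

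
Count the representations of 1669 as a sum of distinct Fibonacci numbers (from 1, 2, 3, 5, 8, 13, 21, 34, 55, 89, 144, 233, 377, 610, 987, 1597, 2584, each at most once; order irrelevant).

Each representation comes from the Zeckendorf form by replacing some F_k with F_{k−1} + F_{k−2} where possible.
1669 = 1597+55+13+3+1 = 1597+55+8+5+3+1 = 1597+34+21+13+3+1 = 987+610+55+13+3+1 = … (12 more), for 16 in all.

16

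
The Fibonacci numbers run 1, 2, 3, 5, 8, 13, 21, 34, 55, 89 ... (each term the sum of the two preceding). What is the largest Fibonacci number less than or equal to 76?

55 ≤ 76 < 89, so the largest Fibonacci number not exceeding 76 is 55.

55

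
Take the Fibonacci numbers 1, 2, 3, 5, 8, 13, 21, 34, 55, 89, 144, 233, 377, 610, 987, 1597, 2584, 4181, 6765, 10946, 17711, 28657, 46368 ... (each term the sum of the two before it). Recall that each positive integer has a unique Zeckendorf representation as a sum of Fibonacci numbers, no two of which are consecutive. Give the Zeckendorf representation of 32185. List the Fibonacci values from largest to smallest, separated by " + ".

Repeatedly subtract the largest Fibonacci number that fits:
32185: greatest Fibonacci not exceeding it is 28657, leaving 3528
3528: greatest Fibonacci not exceeding it is 2584, leaving 944
944: greatest Fibonacci not exceeding it is 610, leaving 334
334: greatest Fibonacci not exceeding it is 233, leaving 101
101: greatest Fibonacci not exceeding it is 89, leaving 12
12: greatest Fibonacci not exceeding it is 8, leaving 4
4: greatest Fibonacci not exceeding it is 3, leaving 1
1: greatest Fibonacci not exceeding it is 1, leaving 0
So 32185 = 28657 + 2584 + 610 + 233 + 89 + 8 + 3 + 1, with no two terms consecutive in the sequence.

28657 + 2584 + 610 + 233 + 89 + 8 + 3 + 1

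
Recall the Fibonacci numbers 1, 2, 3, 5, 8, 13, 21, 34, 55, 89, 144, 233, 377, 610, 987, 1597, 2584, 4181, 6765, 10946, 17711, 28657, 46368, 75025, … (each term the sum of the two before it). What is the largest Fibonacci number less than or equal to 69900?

46368 ≤ 69900 < 75025, so the largest Fibonacci number not exceeding 69900 is 46368.

46368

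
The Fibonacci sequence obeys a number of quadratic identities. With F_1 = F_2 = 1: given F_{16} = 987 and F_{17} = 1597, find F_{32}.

By the doubling identity F_{2k} = F_k(2F_{k+1} − F_k): F_{32} = 987·(2·1597 − 987) = 987·2207 = 2178309.

2178309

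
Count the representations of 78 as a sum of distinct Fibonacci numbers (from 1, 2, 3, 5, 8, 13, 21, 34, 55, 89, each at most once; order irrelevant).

Each representation comes from the Zeckendorf form by replacing some F_k with F_{k−1} + F_{k−2} where possible.
78 = 55+21+2 = 55+13+8+2 = 55+13+5+3+2 = … (2 more), for 5 in all.

5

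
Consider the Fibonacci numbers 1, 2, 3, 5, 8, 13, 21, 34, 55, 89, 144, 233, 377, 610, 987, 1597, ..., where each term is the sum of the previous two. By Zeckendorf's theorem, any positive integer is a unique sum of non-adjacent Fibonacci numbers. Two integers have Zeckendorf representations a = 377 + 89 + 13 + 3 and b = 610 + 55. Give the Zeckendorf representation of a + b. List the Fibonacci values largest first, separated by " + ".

987 + 144 + 13 + 3

The two numbers are 482 and 665, so their sum is 1147.
Repeatedly subtract the largest Fibonacci number that fits:
take 987 (≤ 1147); 1147 − 987 = 160
take 144 (≤ 160); 160 − 144 = 16
take 13 (≤ 16); 16 − 13 = 3
take 3 (≤ 3); 3 − 3 = 0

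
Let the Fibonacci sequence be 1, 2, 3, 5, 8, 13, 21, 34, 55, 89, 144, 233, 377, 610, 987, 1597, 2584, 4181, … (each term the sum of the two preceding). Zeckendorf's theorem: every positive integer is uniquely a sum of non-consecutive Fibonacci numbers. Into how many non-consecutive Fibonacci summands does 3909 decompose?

6

take 2584 (≤ 3909); 3909 − 2584 = 1325
take 987 (≤ 1325); 1325 − 987 = 338
take 233 (≤ 338); 338 − 233 = 105
take 89 (≤ 105); 105 − 89 = 16
take 13 (≤ 16); 16 − 13 = 3
take 3 (≤ 3); 3 − 3 = 0
3909 = 2584 + 987 + 233 + 89 + 13 + 3, which has 6 terms.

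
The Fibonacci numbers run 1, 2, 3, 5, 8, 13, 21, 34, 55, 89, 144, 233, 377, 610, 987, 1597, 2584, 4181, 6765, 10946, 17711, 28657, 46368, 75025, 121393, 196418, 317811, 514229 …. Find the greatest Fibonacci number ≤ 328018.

317811 ≤ 328018 < 514229, so the largest Fibonacci number not exceeding 328018 is 317811.

317811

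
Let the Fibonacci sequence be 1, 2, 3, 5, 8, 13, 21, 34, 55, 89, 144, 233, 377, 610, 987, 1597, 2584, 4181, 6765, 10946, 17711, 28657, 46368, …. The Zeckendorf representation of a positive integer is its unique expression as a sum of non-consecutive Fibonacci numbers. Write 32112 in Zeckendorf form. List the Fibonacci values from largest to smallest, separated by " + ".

28657 + 2584 + 610 + 233 + 21 + 5 + 2

32112 − 28657 = 3455
3455 − 2584 = 871
871 − 610 = 261
261 − 233 = 28
28 − 21 = 7
7 − 5 = 2
2 − 2 = 0
So 32112 = 28657 + 2584 + 610 + 233 + 21 + 5 + 2, with no two terms consecutive in the sequence.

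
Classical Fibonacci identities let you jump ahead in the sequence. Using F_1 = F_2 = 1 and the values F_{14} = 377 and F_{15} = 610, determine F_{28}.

By the doubling identity F_{2k} = F_k(2F_{k+1} − F_k): F_{28} = 377·(2·610 − 377) = 377·843 = 317811.

317811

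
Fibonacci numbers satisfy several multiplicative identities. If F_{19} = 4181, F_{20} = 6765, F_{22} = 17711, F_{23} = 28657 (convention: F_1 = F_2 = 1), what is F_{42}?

By the addition formula F_{m+n} = F_m F_{n+1} + F_{m−1} F_n with m=20, n=22: F_{42} = 6765·28657 + 4181·17711 = 193864605 + 74049691 = 267914296.

267914296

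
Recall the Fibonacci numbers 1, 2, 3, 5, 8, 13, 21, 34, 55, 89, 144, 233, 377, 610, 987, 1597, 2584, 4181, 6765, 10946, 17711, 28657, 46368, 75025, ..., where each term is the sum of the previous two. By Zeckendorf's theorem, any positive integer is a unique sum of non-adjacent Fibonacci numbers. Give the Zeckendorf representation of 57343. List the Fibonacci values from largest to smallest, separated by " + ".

46368 + 10946 + 21 + 8

largest Fibonacci ≤ 57343 is 46368; 57343 − 46368 = 10975
largest Fibonacci ≤ 10975 is 10946; 10975 − 10946 = 29
largest Fibonacci ≤ 29 is 21; 29 − 21 = 8
largest Fibonacci ≤ 8 is 8; 8 − 8 = 0
So 57343 = 46368 + 10946 + 21 + 8, with no two terms consecutive in the sequence.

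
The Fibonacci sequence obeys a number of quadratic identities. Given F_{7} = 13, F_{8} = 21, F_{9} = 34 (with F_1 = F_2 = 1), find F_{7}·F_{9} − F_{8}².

13·34 − 21² = 442 − 441 = 1. (Cassini's identity: F_{k−1}F_{k+1} − F_k² = (−1)^k.)

1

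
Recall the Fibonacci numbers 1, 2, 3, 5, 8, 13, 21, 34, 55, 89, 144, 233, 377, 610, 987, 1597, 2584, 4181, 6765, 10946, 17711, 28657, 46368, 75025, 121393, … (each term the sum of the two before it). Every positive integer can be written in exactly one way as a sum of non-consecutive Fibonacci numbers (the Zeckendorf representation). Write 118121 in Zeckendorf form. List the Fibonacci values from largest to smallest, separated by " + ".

75025 + 28657 + 10946 + 2584 + 610 + 233 + 55 + 8 + 3

Greedily peel off the largest Fibonacci term at each step:
118121: greatest Fibonacci not exceeding it is 75025, leaving 43096
43096: greatest Fibonacci not exceeding it is 28657, leaving 14439
14439: greatest Fibonacci not exceeding it is 10946, leaving 3493
3493: greatest Fibonacci not exceeding it is 2584, leaving 909
909: greatest Fibonacci not exceeding it is 610, leaving 299
299: greatest Fibonacci not exceeding it is 233, leaving 66
66: greatest Fibonacci not exceeding it is 55, leaving 11
11: greatest Fibonacci not exceeding it is 8, leaving 3
3: greatest Fibonacci not exceeding it is 3, leaving 0
So 118121 = 75025 + 28657 + 10946 + 2584 + 610 + 233 + 55 + 8 + 3, with no two terms consecutive in the sequence.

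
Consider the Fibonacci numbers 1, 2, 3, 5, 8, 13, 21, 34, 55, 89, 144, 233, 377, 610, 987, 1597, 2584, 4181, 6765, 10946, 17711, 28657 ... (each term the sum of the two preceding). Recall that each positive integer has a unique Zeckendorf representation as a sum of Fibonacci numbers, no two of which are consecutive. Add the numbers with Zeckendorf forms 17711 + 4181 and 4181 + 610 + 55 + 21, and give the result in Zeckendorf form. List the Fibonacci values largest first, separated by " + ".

The two numbers are 21892 and 4867, so their sum is 26759.
largest Fibonacci ≤ 26759 is 17711; 26759 − 17711 = 9048
largest Fibonacci ≤ 9048 is 6765; 9048 − 6765 = 2283
largest Fibonacci ≤ 2283 is 1597; 2283 − 1597 = 686
largest Fibonacci ≤ 686 is 610; 686 − 610 = 76
largest Fibonacci ≤ 76 is 55; 76 − 55 = 21
largest Fibonacci ≤ 21 is 21; 21 − 21 = 0

17711 + 6765 + 1597 + 610 + 55 + 21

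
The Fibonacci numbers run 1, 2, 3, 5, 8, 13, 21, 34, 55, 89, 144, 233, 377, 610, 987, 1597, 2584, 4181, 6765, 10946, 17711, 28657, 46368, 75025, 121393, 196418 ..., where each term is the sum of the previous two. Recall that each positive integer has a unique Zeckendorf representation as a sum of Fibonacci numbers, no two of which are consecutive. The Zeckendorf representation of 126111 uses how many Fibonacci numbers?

largest Fibonacci ≤ 126111 is 121393; 126111 − 121393 = 4718
largest Fibonacci ≤ 4718 is 4181; 4718 − 4181 = 537
largest Fibonacci ≤ 537 is 377; 537 − 377 = 160
largest Fibonacci ≤ 160 is 144; 160 − 144 = 16
largest Fibonacci ≤ 16 is 13; 16 − 13 = 3
largest Fibonacci ≤ 3 is 3; 3 − 3 = 0
126111 = 121393 + 4181 + 377 + 144 + 13 + 3, which has 6 terms.

6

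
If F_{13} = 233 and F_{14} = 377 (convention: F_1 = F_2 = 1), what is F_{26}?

By the doubling identity F_{2k} = F_k(2F_{k+1} − F_k): F_{26} = 233·(2·377 − 233) = 233·521 = 121393.

121393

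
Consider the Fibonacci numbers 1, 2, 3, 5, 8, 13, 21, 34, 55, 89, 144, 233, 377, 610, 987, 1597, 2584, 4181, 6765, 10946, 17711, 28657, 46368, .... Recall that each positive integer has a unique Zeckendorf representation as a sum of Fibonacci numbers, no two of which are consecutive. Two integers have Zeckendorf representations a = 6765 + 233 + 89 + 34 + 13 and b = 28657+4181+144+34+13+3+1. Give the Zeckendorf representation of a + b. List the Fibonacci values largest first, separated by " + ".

28657 + 10946 + 377 + 144 + 34 + 8 + 1

The two numbers are 7134 and 33033, so their sum is 40167.
28657 ≤ 40167 < 46368, so take 28657; remainder 11510
10946 ≤ 11510 < 17711, so take 10946; remainder 564
377 ≤ 564 < 610, so take 377; remainder 187
144 ≤ 187 < 233, so take 144; remainder 43
34 ≤ 43 < 55, so take 34; remainder 9
8 ≤ 9 < 13, so take 8; remainder 1
1 ≤ 1 < 2, so take 1; remainder 0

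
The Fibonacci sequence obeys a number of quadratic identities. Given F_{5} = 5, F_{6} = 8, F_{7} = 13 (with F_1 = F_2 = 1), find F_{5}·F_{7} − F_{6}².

5·13 − 8² = 65 − 64 = 1. (Cassini's identity: F_{k−1}F_{k+1} − F_k² = (−1)^k.)

1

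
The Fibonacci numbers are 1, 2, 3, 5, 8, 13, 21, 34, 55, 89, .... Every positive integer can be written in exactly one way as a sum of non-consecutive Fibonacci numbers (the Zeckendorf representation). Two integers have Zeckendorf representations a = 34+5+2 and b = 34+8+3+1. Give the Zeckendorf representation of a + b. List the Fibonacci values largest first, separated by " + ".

The two numbers are 41 and 46, so their sum is 87.
87 − 55 = 32
32 − 21 = 11
11 − 8 = 3
3 − 3 = 0

55 + 21 + 8 + 3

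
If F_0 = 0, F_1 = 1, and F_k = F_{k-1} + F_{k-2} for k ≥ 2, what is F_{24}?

Iterating the recurrence up to F_{20} = 6765 and F_{19} = 4181:
F_{21} = F_{20} + F_{19} = 6765 + 4181 = 10946
F_{22} = F_{21} + F_{20} = 10946 + 6765 = 17711
F_{23} = F_{22} + F_{21} = 17711 + 10946 = 28657
F_{24} = F_{23} + F_{22} = 28657 + 17711 = 46368

46368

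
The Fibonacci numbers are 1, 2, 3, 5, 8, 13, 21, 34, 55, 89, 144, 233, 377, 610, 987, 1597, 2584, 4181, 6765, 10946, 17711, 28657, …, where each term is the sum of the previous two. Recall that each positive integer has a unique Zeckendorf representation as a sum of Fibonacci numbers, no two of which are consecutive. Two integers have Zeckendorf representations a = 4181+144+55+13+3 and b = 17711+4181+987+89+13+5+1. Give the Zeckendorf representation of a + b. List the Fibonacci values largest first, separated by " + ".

17711 + 6765 + 2584 + 233 + 89 + 1

The two numbers are 4396 and 22987, so their sum is 27383.
Repeatedly subtract the largest Fibonacci number that fits:
subtract 17711 from 27383: 9672 remains
subtract 6765 from 9672: 2907 remains
subtract 2584 from 2907: 323 remains
subtract 233 from 323: 90 remains
subtract 89 from 90: 1 remains
subtract 1 from 1: 0 remains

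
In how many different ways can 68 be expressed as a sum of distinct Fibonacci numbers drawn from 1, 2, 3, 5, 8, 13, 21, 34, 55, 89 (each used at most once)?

68 = 55+13 = 55+8+5 = 34+21+13 = 55+8+3+2 = 34+21+8+5 = … (1 more), for 6 in all.

6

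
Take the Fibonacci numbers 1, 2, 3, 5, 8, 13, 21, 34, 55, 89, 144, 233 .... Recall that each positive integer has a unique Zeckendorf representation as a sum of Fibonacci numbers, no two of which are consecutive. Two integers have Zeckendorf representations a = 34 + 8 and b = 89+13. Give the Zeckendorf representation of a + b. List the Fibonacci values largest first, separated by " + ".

144

The two numbers are 42 and 102, so their sum is 144.
144: greatest Fibonacci not exceeding it is 144, leaving 0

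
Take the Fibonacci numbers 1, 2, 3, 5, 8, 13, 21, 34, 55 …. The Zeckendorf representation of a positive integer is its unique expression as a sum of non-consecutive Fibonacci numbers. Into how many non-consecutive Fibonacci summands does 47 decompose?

Greedy algorithm:
largest Fibonacci ≤ 47 is 34; 47 − 34 = 13
largest Fibonacci ≤ 13 is 13; 13 − 13 = 0
47 = 34 + 13, which has 2 terms.

2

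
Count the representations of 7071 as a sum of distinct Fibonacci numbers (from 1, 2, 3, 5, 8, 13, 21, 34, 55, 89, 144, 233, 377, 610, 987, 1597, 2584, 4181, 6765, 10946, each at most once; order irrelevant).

7071 = 6765+233+55+13+5 = 6765+233+55+13+3+2 = 6765+233+34+21+13+5 = … (45 more), for 48 in all.

48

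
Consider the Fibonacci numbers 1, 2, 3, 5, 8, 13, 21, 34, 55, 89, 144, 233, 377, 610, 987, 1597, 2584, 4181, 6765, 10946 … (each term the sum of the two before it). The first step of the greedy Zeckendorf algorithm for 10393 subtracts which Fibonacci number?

6765 ≤ 10393 < 10946, so the largest Fibonacci number not exceeding 10393 is 6765.

6765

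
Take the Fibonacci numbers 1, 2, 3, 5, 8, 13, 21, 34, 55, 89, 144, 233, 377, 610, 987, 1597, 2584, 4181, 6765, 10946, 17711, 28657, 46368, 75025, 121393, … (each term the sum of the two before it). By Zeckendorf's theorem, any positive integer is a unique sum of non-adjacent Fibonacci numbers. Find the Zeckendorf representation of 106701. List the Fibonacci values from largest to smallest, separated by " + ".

75025 + 28657 + 2584 + 377 + 55 + 3

largest Fibonacci ≤ 106701 is 75025; 106701 − 75025 = 31676
largest Fibonacci ≤ 31676 is 28657; 31676 − 28657 = 3019
largest Fibonacci ≤ 3019 is 2584; 3019 − 2584 = 435
largest Fibonacci ≤ 435 is 377; 435 − 377 = 58
largest Fibonacci ≤ 58 is 55; 58 − 55 = 3
largest Fibonacci ≤ 3 is 3; 3 − 3 = 0
So 106701 = 75025 + 28657 + 2584 + 377 + 55 + 3, with no two terms consecutive in the sequence.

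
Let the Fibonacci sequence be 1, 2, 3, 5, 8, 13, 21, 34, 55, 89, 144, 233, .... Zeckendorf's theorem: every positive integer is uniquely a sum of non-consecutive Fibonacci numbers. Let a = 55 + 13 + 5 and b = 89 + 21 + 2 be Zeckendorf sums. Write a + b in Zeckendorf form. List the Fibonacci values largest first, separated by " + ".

The two numbers are 73 and 112, so their sum is 185.
144 ≤ 185 < 233, so take 144; remainder 41
34 ≤ 41 < 55, so take 34; remainder 7
5 ≤ 7 < 8, so take 5; remainder 2
2 ≤ 2 < 3, so take 2; remainder 0

144 + 34 + 5 + 2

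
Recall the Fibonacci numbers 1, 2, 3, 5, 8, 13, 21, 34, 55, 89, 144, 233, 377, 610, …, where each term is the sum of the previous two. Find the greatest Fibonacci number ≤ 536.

377 ≤ 536 < 610, so the largest Fibonacci number not exceeding 536 is 377.

377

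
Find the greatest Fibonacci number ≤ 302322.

196418

196418 ≤ 302322 < 317811, so the largest Fibonacci number not exceeding 302322 is 196418.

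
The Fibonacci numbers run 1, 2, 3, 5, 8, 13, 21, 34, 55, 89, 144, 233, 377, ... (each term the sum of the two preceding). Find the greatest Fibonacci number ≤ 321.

233 ≤ 321 < 377, so the largest Fibonacci number not exceeding 321 is 233.

233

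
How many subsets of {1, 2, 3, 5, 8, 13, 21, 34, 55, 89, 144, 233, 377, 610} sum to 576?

13

Each representation comes from the Zeckendorf form by replacing some F_k with F_{k−1} + F_{k−2} where possible.
576 = 377+144+55 = 377+144+34+21 = 377+144+34+13+8 = 377+89+55+34+21 = 377+144+34+13+5+3 = … (8 more), for 13 in all.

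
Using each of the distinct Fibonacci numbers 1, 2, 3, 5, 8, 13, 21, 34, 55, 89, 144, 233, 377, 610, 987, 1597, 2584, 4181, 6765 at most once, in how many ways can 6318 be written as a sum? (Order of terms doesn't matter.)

45

6318 = 4181+1597+377+144+13+5+1 = 4181+1597+377+144+13+3+2+1 = 4181+1597+377+89+55+13+5+1 = 4181+1597+377+144+8+5+3+2+1 = … (41 more), for 45 in all.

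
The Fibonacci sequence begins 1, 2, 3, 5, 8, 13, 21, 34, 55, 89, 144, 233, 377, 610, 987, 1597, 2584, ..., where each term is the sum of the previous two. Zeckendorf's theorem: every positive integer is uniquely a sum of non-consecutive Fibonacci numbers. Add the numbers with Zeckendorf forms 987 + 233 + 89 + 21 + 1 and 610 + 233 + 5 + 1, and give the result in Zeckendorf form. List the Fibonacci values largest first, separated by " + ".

1597 + 377 + 144 + 55 + 5 + 2

The two numbers are 1331 and 849, so their sum is 2180.
take 1597 (≤ 2180); 2180 − 1597 = 583
take 377 (≤ 583); 583 − 377 = 206
take 144 (≤ 206); 206 − 144 = 62
take 55 (≤ 62); 62 − 55 = 7
take 5 (≤ 7); 7 − 5 = 2
take 2 (≤ 2); 2 − 2 = 0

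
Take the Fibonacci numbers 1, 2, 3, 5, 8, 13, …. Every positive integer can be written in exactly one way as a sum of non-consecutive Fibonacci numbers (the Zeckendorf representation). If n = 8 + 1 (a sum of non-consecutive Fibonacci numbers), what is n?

9

8 + 1 = 9.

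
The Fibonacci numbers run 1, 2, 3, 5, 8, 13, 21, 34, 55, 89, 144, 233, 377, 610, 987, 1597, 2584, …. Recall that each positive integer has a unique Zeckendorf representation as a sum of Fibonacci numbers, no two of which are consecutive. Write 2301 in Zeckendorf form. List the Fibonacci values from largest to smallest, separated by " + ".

Greedy algorithm:
take 1597 (≤ 2301); 2301 − 1597 = 704
take 610 (≤ 704); 704 − 610 = 94
take 89 (≤ 94); 94 − 89 = 5
take 5 (≤ 5); 5 − 5 = 0
So 2301 = 1597 + 610 + 89 + 5, with no two terms consecutive in the sequence.

1597 + 610 + 89 + 5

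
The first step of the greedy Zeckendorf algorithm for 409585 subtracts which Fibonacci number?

317811 ≤ 409585 < 514229, so the largest Fibonacci number not exceeding 409585 is 317811.

317811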